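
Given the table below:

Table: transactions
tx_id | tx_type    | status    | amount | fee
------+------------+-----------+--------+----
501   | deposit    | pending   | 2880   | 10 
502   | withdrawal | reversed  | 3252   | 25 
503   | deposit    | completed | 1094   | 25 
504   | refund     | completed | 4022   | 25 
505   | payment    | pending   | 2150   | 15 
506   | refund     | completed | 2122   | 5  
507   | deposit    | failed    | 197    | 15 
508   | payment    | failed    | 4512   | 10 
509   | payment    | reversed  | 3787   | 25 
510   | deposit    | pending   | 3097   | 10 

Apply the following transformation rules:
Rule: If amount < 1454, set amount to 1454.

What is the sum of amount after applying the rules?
28730

Step 1: 2 records have amount < 1454
Step 2: These records originally summed to 1291
Step 3: After setting to minimum: 2 × 1454 = 2908
Step 4: Unaffected records sum: 25822
Step 5: Final sum = 2908 + 25822 = 28730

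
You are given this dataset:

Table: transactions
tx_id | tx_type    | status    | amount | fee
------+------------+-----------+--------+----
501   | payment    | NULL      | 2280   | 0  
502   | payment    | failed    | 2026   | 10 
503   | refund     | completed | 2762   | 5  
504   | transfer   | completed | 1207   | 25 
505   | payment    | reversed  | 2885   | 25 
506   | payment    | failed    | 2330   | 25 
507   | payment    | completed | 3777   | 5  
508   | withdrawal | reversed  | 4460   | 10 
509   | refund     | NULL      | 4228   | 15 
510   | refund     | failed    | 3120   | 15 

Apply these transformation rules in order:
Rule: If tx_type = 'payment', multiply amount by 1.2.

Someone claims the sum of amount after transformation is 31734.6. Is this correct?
Yes, the result is correct.

Step 1: Calculate the correct sum after transformation
Step 2: Apply multiplier 1.2 to records where tx_type = 'payment'
Step 3: Correct result = 31734.6
Step 4: Claimed result = 31734.6
Step 5: 31734.6 = 31734.6 ✓
Conclusion: The claimed result is correct.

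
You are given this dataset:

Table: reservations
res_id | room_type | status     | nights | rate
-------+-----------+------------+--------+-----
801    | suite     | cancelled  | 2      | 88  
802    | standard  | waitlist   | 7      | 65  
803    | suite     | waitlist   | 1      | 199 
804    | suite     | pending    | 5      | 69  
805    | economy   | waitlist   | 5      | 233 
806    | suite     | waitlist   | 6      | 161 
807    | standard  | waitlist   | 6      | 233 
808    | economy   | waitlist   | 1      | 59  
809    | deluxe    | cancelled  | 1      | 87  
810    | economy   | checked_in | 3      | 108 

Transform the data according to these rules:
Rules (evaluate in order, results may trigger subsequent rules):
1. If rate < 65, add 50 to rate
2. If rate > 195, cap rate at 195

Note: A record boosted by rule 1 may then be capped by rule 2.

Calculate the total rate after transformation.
1272

Step 1: Apply rule 1 to records with rate < 65
  - 1 records get bonus of 50
  - Of these, 0 records then exceed 195 and get capped
Step 2: Apply rule 2 to records with rate > 195
  - 3 records (original) are capped
Step 3: Calculate final sum = 1272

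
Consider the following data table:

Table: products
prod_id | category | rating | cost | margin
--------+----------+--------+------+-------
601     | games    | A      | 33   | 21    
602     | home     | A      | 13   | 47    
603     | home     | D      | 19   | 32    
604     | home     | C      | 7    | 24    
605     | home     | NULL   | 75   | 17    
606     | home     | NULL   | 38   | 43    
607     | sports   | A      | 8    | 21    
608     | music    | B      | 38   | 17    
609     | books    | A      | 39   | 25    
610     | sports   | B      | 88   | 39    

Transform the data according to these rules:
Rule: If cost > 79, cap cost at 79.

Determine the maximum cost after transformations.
79

Step 1: Original maximum cost = 88
Step 2: Apply cap at 79
Step 3: 1 records had cost > 79 and were capped
Step 4: Maximum after transformation = 79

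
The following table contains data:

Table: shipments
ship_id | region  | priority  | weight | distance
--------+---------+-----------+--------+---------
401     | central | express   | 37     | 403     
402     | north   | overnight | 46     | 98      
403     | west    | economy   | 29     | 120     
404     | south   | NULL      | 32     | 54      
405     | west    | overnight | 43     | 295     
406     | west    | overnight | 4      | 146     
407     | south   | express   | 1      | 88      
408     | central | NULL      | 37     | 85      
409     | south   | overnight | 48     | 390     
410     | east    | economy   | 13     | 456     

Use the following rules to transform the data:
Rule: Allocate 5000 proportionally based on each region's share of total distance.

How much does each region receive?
central: 1142.86, east: 1067.92, north: 229.51, south: 1245.9, west: 1313.82

Step 1: Calculate total distance = 2135
Step 2: Calculate each region's proportion:
  central: 488/2135 = 22.86% → 1142.86
  east: 456/2135 = 21.36% → 1067.92
  north: 98/2135 = 4.59% → 229.51
  south: 532/2135 = 24.92% → 1245.9
  west: 561/2135 = 26.28% → 1313.82
Step 3: Verify: sum of allocations ≈ 5000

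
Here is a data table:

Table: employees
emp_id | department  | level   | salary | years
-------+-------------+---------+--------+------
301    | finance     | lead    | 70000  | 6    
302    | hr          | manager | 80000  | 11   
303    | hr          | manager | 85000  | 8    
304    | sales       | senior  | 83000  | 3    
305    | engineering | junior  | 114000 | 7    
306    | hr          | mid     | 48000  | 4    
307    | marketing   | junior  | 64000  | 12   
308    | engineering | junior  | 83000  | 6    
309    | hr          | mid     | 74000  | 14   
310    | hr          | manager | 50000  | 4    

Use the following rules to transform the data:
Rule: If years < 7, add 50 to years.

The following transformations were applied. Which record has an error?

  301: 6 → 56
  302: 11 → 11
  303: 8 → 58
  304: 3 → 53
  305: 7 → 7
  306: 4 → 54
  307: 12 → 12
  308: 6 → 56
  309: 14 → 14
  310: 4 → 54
Record 303 has an error. The correct transformed value should be 8, not 58.

Step 1: Check each record against the rule
Step 2: Record 303 has years = 8
Step 3: Since 8 >= 7, the bonus should not have been applied
Step 4: Correct value = 8, but claimed value = 58
Conclusion: Record 303 has the error.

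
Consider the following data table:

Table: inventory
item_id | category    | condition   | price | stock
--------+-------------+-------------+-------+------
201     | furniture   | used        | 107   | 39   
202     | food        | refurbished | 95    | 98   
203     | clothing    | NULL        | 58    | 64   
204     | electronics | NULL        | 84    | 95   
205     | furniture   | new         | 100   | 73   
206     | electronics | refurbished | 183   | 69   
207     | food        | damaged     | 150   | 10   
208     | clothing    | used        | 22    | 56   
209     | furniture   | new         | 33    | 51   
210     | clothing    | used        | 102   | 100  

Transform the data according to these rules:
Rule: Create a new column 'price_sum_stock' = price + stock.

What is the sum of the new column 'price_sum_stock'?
1589

Step 1: For each record, compute price + stock
Example calculations:
  107 + 39 = 146
  95 + 98 = 193
  58 + 64 = 122
  ...
Step 2: Sum all derived values
Step 3: Total = 1589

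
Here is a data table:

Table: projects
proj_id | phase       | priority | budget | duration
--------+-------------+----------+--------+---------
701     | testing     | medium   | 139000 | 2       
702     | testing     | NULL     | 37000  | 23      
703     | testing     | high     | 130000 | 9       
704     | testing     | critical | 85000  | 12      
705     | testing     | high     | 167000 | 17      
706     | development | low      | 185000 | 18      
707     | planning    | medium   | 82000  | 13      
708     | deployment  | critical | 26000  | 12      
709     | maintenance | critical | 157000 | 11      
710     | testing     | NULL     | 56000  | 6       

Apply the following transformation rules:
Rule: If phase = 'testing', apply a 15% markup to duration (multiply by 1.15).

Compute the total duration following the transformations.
133.35

Step 1: Records with phase = 'testing' have total duration = 69
Step 2: Apply multiplier: 69 × 1.15 = 79.35
Step 3: Other records total: 54
Step 4: Final sum = 79.35 + 54 = 133.35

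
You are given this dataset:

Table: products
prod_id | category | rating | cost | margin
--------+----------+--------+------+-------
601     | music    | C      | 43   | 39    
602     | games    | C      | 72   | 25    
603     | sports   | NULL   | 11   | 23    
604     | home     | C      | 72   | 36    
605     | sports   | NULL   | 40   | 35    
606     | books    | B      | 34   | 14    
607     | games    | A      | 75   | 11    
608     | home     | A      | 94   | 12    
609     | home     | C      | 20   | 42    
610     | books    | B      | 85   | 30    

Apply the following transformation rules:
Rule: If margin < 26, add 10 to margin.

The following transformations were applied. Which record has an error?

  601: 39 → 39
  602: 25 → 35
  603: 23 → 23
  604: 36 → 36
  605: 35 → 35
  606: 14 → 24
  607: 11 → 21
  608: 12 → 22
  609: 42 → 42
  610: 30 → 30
Record 603 has an error. The correct transformed value should be 33, not 23.

Step 1: Check each record against the rule
Step 2: Record 603 has margin = 23
Step 3: Since 23 < 26, the bonus should have been applied
Step 4: Correct value = 33, but claimed value = 23
Conclusion: Record 603 has the error.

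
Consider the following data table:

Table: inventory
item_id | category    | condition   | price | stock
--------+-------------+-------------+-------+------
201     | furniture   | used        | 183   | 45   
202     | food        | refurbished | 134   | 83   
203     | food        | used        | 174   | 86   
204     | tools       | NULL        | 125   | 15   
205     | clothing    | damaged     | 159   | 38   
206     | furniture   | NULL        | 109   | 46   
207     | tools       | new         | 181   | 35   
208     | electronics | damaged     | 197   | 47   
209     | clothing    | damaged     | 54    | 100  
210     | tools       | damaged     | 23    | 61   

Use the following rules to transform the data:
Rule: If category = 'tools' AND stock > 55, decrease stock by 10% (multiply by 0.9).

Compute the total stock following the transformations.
549.9

Step 1: Find records where category = 'tools' AND stock > 55
Step 2: 1 records match, summing to 61
Step 3: After multiplier: 61 × 0.9 = 54.9
Step 4: Unaffected records sum: 495
Step 5: Final sum = 54.9 + 495 = 549.9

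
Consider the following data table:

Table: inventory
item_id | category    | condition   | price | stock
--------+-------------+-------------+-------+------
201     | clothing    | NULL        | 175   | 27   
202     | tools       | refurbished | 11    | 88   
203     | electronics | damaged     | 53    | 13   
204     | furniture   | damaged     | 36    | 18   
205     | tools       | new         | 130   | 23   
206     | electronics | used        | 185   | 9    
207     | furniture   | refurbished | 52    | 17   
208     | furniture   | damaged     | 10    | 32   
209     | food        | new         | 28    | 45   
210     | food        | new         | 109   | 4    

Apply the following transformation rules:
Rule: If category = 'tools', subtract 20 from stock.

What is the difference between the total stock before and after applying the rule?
40

Step 1: Original sum of stock = 276
Step 2: 2 records have category = 'tools'
Step 3: Each affected record changes by -20
Step 4: Total change = 2 × -20 = -40
Step 5: New sum = 276 + -40 = 236
Step 6: Difference = |236 - 276| = 40
        (Sum decreased by 40)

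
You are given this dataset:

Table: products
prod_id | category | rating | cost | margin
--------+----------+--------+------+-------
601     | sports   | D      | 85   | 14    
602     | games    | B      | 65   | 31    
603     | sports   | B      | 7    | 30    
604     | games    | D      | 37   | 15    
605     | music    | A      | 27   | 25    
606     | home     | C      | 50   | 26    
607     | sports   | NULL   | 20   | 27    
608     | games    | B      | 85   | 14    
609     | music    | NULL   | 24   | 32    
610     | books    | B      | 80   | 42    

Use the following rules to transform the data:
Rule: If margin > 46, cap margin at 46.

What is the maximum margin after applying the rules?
42

Step 1: Original maximum margin = 42
Step 2: Check cap of 46 against maximum
Step 3: No records exceed the cap (max 42 <= cap 46), so no capping applies
Step 4: Maximum after transformation = 42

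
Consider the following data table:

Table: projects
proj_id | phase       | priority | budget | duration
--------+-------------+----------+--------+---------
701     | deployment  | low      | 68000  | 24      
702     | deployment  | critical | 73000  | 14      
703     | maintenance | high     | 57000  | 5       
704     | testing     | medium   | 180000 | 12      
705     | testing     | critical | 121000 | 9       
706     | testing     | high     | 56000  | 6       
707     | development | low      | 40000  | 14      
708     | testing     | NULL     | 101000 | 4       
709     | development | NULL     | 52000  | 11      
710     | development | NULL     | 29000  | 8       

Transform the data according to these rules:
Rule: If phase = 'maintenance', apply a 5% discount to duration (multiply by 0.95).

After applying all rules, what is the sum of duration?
106.75

Step 1: Records with phase = 'maintenance' have total duration = 5
Step 2: Apply multiplier: 5 × 0.95 = 4.75
Step 3: Other records total: 102
Step 4: Final sum = 4.75 + 102 = 106.75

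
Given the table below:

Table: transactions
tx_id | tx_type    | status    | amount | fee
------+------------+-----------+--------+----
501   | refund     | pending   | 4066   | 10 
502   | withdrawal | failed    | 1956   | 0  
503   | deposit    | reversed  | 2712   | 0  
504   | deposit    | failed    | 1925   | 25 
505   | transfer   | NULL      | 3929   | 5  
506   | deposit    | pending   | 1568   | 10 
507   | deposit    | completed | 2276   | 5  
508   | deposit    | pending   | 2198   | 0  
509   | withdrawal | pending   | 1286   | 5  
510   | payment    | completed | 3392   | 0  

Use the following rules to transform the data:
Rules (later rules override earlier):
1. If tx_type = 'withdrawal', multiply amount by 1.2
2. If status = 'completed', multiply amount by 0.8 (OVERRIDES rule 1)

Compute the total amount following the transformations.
24822.8

Step 1: Rule 2 takes priority for records with status = 'completed'
  - 2 records: 5668 × 0.8 = 4534.4
Step 2: Rule 1 applies to remaining records with tx_type = 'withdrawal'
  - 2 records: 3242 × 1.2 = 3890.4
Step 3: Other records unchanged: 16398
Step 4: Final sum = 4534.4 + 3890.4 + 16398 = 24822.8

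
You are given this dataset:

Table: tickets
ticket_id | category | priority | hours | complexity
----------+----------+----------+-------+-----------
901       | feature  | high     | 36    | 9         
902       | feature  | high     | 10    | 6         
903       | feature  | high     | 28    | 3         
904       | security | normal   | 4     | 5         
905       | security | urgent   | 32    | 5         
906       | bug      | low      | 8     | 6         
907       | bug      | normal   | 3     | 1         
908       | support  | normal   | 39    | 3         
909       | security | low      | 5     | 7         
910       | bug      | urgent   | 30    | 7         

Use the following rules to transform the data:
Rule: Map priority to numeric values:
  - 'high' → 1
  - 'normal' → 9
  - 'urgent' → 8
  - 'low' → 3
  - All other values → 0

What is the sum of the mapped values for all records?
52

Step 1: Apply mapping to each record
Step 2: Count by status:
  'high': 3 records × 1 = 3
  'normal': 3 records × 9 = 27
  'urgent': 2 records × 8 = 16
  'low': 2 records × 3 = 6
Step 3: Sum all mapped values = 52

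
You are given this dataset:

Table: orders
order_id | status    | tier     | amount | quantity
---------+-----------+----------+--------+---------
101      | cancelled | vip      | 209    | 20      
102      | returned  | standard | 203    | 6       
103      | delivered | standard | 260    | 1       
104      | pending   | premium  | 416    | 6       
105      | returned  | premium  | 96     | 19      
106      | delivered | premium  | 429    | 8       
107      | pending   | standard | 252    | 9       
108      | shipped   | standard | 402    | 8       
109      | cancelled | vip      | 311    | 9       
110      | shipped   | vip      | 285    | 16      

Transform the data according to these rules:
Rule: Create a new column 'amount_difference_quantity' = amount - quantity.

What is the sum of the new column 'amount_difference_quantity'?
2761

Step 1: For each record, compute amount - quantity
Example calculations:
  209 - 20 = 189
  203 - 6 = 197
  260 - 1 = 259
  ...
Step 2: Sum all derived values
Step 3: Total = 2761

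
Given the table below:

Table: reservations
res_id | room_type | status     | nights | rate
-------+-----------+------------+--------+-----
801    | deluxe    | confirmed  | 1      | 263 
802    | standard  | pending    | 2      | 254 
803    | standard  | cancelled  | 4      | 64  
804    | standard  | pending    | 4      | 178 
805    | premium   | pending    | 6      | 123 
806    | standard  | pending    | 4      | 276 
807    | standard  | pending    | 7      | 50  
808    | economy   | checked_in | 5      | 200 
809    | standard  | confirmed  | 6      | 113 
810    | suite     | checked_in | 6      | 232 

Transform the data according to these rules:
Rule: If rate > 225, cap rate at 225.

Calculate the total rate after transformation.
1628

Step 1: 4 records have rate > 225
Step 2: These records originally summed to 1025
Step 3: After capping: 4 × 225 = 900
Step 4: Unaffected records sum: 728
Step 5: Final sum = 900 + 728 = 1628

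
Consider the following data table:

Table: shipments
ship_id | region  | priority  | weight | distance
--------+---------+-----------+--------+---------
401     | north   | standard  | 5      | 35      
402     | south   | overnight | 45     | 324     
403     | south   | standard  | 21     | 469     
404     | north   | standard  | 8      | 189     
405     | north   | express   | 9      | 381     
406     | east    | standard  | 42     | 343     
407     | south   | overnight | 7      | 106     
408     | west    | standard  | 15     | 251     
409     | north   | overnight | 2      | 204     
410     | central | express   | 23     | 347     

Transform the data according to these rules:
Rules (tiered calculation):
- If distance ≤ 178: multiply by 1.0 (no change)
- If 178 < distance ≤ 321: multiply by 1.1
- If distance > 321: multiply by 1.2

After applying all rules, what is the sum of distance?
3086.2

Step 1: Tier 1 (distance ≤ 178): 2 records, sum = 141 × 1.0 = 141.0
Step 2: Tier 2 (178 < distance ≤ 321): 3 records, sum = 644 × 1.1 = 708.4
Step 3: Tier 3 (distance > 321): 5 records, sum = 1864 × 1.2 = 2236.8
Step 4: Final sum = 141.0 + 708.4 + 2236.8 = 3086.2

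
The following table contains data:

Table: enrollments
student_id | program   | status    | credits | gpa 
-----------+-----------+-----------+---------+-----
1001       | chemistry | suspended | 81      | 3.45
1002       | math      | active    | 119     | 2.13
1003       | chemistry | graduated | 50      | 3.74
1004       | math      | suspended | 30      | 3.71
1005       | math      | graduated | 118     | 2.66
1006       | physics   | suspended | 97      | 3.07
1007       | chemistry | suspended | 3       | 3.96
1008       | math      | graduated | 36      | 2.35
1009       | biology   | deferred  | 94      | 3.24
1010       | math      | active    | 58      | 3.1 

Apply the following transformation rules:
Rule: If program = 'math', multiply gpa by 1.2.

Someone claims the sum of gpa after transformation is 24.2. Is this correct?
No, the correct result is 34.2.

Step 1: Calculate the correct sum after transformation
Step 2: Apply multiplier 1.2 to records where program = 'math'
Step 3: Correct result = 34.2
Step 4: Claimed result = 24.2
Step 5: 34.2 ≠ 24.2
Conclusion: The claimed result is incorrect. The correct answer is 34.2.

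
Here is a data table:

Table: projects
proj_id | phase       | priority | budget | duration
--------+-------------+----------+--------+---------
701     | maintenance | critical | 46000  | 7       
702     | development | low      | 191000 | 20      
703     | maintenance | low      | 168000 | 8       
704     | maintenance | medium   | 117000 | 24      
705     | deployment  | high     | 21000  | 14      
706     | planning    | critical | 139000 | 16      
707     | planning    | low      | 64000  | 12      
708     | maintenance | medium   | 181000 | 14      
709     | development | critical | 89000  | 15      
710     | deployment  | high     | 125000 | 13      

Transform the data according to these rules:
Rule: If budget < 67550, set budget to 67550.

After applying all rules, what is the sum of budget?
1212650

Step 1: 3 records have budget < 67550
Step 2: These records originally summed to 131000
Step 3: After setting to minimum: 3 × 67550 = 202650
Step 4: Unaffected records sum: 1010000
Step 5: Final sum = 202650 + 1010000 = 1212650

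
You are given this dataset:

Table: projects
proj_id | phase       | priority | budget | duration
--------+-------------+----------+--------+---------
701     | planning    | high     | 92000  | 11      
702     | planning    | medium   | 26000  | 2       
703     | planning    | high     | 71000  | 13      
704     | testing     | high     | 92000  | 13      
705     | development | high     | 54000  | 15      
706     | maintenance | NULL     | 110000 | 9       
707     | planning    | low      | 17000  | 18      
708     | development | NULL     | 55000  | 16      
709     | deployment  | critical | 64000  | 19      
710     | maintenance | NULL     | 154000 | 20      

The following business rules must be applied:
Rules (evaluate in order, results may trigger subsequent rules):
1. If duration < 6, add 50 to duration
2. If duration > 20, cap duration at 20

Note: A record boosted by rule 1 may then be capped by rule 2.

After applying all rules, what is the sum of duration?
154

Step 1: Apply rule 1 to records with duration < 6
  - 1 records get bonus of 50
  - Of these, 1 records then exceed 20 and get capped
Step 2: Apply rule 2 to records with duration > 20
  - 0 records (original) are capped
Step 3: Calculate final sum = 154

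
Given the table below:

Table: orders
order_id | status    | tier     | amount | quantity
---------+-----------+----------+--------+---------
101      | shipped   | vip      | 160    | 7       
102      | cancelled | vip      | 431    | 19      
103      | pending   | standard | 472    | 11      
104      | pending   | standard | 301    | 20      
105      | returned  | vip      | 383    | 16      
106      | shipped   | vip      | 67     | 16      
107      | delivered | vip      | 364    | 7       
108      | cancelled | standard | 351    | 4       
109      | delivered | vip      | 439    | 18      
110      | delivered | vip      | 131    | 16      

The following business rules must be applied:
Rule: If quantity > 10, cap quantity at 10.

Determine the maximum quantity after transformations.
10

Step 1: Original maximum quantity = 20
Step 2: Apply cap at 10
Step 3: 7 records had quantity > 10 and were capped
Step 4: Maximum after transformation = 10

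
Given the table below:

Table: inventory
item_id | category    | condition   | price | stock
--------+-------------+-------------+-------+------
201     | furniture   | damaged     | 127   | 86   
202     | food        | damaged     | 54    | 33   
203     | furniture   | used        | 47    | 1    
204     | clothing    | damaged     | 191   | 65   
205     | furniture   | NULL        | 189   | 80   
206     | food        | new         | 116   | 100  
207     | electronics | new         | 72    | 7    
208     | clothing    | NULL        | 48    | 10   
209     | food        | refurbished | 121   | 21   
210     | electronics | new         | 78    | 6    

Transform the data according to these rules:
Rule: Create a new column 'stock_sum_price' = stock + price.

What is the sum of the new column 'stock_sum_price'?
1452

Step 1: For each record, compute stock + price
Example calculations:
  86 + 127 = 213
  33 + 54 = 87
  1 + 47 = 48
  ...
Step 2: Sum all derived values
Step 3: Total = 1452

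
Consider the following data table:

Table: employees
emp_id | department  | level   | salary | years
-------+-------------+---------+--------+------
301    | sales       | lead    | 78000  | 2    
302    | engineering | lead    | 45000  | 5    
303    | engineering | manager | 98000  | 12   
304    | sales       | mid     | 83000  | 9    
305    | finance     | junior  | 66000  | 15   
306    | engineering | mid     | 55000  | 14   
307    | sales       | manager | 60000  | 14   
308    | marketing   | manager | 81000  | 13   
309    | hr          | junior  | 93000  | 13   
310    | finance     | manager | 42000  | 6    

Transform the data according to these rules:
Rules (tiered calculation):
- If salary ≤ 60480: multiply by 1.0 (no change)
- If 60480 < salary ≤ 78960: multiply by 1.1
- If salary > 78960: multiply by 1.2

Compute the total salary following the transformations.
786400.0

Step 1: Tier 1 (salary ≤ 60480): 4 records, sum = 202000 × 1.0 = 202000.0
Step 2: Tier 2 (60480 < salary ≤ 78960): 2 records, sum = 144000 × 1.1 = 158400.0
Step 3: Tier 3 (salary > 78960): 4 records, sum = 355000 × 1.2 = 426000.0
Step 4: Final sum = 202000.0 + 158400.0 + 426000.0 = 786400.0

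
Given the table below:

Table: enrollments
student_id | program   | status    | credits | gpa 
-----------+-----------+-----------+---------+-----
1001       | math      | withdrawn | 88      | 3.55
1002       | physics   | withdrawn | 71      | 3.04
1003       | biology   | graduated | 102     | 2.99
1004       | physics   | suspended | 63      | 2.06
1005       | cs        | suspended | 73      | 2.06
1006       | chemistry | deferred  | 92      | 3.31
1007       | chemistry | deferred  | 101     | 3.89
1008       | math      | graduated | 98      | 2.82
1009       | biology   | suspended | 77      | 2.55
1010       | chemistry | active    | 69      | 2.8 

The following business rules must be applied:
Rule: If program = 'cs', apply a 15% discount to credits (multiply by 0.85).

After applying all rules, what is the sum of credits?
823.05

Step 1: Records with program = 'cs' have total credits = 73
Step 2: Apply multiplier: 73 × 0.85 = 62.05
Step 3: Other records total: 761
Step 4: Final sum = 62.05 + 761 = 823.05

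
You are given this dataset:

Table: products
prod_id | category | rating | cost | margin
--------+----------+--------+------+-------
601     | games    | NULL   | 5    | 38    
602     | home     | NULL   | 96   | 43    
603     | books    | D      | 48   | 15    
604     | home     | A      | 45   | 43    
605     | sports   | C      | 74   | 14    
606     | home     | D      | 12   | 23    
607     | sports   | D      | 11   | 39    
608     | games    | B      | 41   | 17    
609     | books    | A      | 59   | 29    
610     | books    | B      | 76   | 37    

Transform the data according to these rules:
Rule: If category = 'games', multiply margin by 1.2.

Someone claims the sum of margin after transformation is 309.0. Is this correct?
Yes, the result is correct.

Step 1: Calculate the correct sum after transformation
Step 2: Apply multiplier 1.2 to records where category = 'games'
Step 3: Correct result = 309.0
Step 4: Claimed result = 309.0
Step 5: 309.0 = 309.0 ✓
Conclusion: The claimed result is correct.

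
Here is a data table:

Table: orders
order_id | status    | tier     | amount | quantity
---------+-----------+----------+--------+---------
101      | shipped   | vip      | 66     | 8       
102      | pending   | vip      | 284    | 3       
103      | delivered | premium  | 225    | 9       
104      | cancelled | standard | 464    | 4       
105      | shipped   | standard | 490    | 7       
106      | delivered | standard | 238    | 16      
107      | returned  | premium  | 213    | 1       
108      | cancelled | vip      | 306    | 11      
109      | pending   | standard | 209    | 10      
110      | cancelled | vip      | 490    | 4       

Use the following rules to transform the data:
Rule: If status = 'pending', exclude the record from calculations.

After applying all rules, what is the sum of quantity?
60

Step 1: Identify records where status = 'pending'
Step 2: The excluded records sum to 13
Step 3: Original total quantity = 73
Step 4: Remaining total = 73 - 13 = 60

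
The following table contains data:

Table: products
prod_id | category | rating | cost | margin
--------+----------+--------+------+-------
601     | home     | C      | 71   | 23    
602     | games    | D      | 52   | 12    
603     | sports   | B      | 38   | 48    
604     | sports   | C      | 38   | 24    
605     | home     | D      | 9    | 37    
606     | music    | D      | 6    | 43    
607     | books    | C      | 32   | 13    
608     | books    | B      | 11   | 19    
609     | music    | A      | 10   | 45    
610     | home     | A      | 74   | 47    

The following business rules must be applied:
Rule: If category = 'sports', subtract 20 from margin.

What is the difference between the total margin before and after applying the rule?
40

Step 1: Original sum of margin = 311
Step 2: 2 records have category = 'sports'
Step 3: Each affected record changes by -20
Step 4: Total change = 2 × -20 = -40
Step 5: New sum = 311 + -40 = 271
Step 6: Difference = |271 - 311| = 40
        (Sum decreased by 40)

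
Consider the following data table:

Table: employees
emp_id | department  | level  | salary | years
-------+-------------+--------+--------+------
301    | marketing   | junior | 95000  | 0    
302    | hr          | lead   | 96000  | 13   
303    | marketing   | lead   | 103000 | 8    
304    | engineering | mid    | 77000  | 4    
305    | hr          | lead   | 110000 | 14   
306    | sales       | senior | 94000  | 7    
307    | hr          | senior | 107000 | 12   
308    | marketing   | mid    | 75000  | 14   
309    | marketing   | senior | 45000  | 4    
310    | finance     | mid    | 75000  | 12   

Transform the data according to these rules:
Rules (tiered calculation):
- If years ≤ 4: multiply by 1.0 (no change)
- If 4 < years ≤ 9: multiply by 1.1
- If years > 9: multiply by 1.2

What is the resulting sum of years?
102.5

Step 1: Tier 1 (years ≤ 4): 3 records, sum = 8 × 1.0 = 8.0
Step 2: Tier 2 (4 < years ≤ 9): 2 records, sum = 15 × 1.1 = 16.5
Step 3: Tier 3 (years > 9): 5 records, sum = 65 × 1.2 = 78.0
Step 4: Final sum = 8.0 + 16.5 + 78.0 = 102.5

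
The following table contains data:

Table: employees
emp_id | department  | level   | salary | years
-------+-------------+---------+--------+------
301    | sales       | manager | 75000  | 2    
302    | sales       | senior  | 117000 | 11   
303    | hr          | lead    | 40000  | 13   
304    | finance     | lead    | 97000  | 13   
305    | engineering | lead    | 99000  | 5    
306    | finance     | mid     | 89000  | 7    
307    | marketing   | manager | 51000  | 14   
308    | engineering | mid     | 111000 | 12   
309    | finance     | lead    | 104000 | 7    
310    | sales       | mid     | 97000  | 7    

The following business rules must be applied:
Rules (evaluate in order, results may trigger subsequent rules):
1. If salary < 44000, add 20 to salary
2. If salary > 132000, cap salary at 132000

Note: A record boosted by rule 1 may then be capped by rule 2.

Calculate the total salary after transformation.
880020

Step 1: Apply rule 1 to records with salary < 44000
  - 1 records get bonus of 20
  - Of these, 0 records then exceed 132000 and get capped
Step 2: Apply rule 2 to records with salary > 132000
  - 0 records (original) are capped
Step 3: Calculate final sum = 880020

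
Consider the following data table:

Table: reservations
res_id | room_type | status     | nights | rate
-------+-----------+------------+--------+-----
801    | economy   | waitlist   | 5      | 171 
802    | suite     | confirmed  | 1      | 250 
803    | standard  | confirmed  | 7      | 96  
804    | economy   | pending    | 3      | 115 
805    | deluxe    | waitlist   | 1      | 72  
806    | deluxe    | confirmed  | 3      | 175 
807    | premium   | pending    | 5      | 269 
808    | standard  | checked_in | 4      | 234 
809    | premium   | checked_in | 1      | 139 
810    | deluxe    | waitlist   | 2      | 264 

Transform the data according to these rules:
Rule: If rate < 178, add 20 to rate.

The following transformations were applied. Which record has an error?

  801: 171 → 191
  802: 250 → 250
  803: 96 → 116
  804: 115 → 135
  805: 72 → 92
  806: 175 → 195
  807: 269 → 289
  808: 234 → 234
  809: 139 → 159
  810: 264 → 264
Record 807 has an error. The correct transformed value should be 269, not 289.

Step 1: Check each record against the rule
Step 2: Record 807 has rate = 269
Step 3: Since 269 >= 178, the bonus should not have been applied
Step 4: Correct value = 269, but claimed value = 289
Conclusion: Record 807 has the error.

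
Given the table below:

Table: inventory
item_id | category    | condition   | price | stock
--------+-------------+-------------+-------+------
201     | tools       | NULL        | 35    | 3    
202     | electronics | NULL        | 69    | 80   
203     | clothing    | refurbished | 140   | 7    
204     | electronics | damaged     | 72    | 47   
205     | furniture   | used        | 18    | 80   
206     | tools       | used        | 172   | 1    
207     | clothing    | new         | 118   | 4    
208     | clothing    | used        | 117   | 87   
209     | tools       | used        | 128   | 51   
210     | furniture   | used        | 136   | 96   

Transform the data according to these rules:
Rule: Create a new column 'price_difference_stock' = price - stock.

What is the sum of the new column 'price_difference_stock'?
549

Step 1: For each record, compute price - stock
Example calculations:
  35 - 3 = 32
  69 - 80 = -11
  140 - 7 = 133
  ...
Step 2: Sum all derived values
Step 3: Total = 549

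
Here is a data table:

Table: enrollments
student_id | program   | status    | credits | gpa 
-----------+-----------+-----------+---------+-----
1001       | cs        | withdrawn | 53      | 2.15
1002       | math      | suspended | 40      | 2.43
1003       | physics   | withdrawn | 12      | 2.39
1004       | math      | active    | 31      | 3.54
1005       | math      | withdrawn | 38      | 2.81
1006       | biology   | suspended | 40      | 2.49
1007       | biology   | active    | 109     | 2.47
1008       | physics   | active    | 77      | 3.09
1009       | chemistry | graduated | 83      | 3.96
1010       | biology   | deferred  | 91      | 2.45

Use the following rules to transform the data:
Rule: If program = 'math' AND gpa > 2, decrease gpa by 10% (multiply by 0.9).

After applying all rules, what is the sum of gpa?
26.9

Step 1: Find records where program = 'math' AND gpa > 2
Step 2: 3 records match, summing to 8.78
Step 3: After multiplier: 8.78 × 0.9 = 7.9
Step 4: Unaffected records sum: 19.0
Step 5: Final sum = 7.9 + 19.0 = 26.9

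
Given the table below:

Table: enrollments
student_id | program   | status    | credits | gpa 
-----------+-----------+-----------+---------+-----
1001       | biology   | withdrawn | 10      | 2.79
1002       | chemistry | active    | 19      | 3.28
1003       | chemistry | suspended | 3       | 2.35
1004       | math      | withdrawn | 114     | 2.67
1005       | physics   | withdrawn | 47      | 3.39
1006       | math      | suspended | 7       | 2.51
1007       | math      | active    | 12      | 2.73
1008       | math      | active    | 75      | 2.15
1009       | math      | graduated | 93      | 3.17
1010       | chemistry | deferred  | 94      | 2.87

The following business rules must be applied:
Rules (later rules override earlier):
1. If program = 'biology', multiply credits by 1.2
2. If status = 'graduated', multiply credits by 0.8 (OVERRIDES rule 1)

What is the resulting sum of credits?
457.4

Step 1: Rule 2 takes priority for records with status = 'graduated'
  - 1 records: 93 × 0.8 = 74.4
Step 2: Rule 1 applies to remaining records with program = 'biology'
  - 1 records: 10 × 1.2 = 12.0
Step 3: Other records unchanged: 371
Step 4: Final sum = 74.4 + 12.0 + 371 = 457.4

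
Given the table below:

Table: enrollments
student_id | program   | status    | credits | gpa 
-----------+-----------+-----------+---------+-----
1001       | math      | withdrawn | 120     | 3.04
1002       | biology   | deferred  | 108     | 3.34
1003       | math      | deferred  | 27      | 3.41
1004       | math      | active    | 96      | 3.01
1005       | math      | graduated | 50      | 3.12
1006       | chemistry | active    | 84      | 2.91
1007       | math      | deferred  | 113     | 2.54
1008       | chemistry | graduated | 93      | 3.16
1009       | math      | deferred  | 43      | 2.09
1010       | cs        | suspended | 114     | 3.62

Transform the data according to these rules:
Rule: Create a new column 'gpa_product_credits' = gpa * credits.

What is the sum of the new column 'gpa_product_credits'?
2590.44

Step 1: For each record, compute gpa * credits
Example calculations:
  3.04 * 120 = 364.8
  3.34 * 108 = 360.72
  3.41 * 27 = 92.07
  ...
Step 2: Sum all derived values
Step 3: Total = 2590.44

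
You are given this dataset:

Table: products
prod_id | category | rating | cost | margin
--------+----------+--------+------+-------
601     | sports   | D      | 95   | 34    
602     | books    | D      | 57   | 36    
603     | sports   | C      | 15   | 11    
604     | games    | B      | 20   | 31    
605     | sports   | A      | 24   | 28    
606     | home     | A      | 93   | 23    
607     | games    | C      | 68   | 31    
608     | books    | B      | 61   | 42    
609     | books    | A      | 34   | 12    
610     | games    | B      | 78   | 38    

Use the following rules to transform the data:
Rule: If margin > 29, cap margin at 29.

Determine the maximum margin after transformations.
29

Step 1: Original maximum margin = 42
Step 2: Apply cap at 29
Step 3: 6 records had margin > 29 and were capped
Step 4: Maximum after transformation = 29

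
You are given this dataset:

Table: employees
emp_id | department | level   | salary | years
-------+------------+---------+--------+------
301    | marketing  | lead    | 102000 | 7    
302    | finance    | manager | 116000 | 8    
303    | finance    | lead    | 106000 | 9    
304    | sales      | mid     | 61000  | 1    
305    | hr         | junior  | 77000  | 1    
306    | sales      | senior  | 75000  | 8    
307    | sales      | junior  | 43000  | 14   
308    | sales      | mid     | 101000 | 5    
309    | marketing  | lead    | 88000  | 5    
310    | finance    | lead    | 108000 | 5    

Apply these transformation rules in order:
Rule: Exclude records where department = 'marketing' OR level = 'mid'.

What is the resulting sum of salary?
525000

Step 1: Find records where department = 'marketing' OR level = 'mid'
Step 2: 4 records match, summing to 352000
Step 3: Original sum: 877000
Step 4: Remaining sum = 877000 - 352000 = 525000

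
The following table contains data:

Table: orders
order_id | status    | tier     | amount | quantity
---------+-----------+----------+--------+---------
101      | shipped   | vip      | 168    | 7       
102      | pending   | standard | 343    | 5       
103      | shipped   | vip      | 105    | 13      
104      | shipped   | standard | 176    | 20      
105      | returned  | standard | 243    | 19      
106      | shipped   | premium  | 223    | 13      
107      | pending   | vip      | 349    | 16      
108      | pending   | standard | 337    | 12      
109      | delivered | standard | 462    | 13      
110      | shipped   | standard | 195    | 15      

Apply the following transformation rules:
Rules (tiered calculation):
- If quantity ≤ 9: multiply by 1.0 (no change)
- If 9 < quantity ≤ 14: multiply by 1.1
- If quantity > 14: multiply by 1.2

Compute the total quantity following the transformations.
152.1

Step 1: Tier 1 (quantity ≤ 9): 2 records, sum = 12 × 1.0 = 12.0
Step 2: Tier 2 (9 < quantity ≤ 14): 4 records, sum = 51 × 1.1 = 56.1
Step 3: Tier 3 (quantity > 14): 4 records, sum = 70 × 1.2 = 84.0
Step 4: Final sum = 12.0 + 56.1 + 84.0 = 152.1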